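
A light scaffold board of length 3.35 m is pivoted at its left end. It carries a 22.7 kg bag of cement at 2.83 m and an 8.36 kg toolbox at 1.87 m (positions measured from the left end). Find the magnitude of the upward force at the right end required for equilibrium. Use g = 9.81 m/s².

Taking torques about the left end:
Bag of cement: 22.7 × 9.81 = 222.7 N down at 2.83 m → arm 2.83 m, τ = 222.7 × 2.83 = 630.2 N·m clockwise.
Toolbox: 8.36 × 9.81 = 82.01 N down at 1.87 m → arm 1.87 m, τ = 82.01 × 1.87 = 153.4 N·m clockwise.
Net moment of the loads = 783.6 N·m clockwise.
The upward force F acts at the right end, arm 3.35 m, giving F × 3.35 counterclockwise.
Setting net torque to zero: F × 3.35 = 783.6 → F = 783.6 / 3.35 = 234 N.

F ≈ 234 N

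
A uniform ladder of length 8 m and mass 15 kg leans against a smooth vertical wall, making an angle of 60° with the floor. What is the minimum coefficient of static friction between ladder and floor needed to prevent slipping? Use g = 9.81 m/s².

μ_min ≈ 0.289

Sum moments about the foot of the ladder (the floor normal and friction both act there and drop out).
Ladder weight 15×9.81 = 147.2 N acts at 4 m along the ladder; its horizontal arm is 4·cos60° = 2 m → τ = 294.4 N·m clockwise.
Wall normal N acts horizontally at the top; its moment arm is the height L sinθ = 8·sin60° = 6.928 m, counterclockwise.
Στ = 0 ⇒ N × 6.928 = 294.4 ⇒ N = 42.49 N.
ΣFx = 0 ⇒ f = N_wall = 42.49 N. ΣFy = 0 ⇒ N_floor = 147.2 N.
μ_min = f / N_floor = 42.49 / 147.2 = 0.289.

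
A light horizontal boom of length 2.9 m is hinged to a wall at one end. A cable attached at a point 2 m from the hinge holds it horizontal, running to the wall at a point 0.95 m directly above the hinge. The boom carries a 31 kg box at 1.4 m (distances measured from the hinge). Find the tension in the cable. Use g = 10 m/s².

Sum moments about the hinge (the unknown hinge reaction has zero arm there).
Box: 31 × 10 = 310 N down at 1.4 m → arm 1.4 m, τ = 310 × 1.4 = 434 N·m clockwise.
Total clockwise load moment = 434 N·m.
The cable tension T acts at 2 m; only its component perpendicular to the boom, T sinθ, produces torque. sinθ = h/√(h²+d²) = 0.95/√(0.95²+2²) = 0.4291.
For rotational equilibrium, T × 2 × 0.4291 = 434, so T = 434 / 0.8582 = 506 N.

T ≈ 506 N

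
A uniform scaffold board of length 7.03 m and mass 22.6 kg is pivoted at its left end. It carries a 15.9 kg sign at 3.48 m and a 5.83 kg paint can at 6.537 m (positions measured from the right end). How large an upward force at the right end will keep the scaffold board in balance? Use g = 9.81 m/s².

Sum moments about the left end (the unknown pivot reaction has zero arm there).
Beam weight: 22.6 × 9.81 = 221.7 N down at 3.515 m → arm 3.515 m, τ = 221.7 × 3.515 = 779.3 N·m clockwise.
Sign: 15.9 × 9.81 = 156 N down at 3.48 m → arm 3.55 m, τ = 156 × 3.55 = 553.8 N·m clockwise.
Paint can: 5.83 × 9.81 = 57.19 N down at 6.537 m → arm 0.493 m, τ = 57.19 × 0.493 = 28.19 N·m clockwise.
Net moment of the loads = 1361 N·m clockwise.
The upward force F acts at the right end, arm 7.03 m, giving F × 7.03 counterclockwise.
Balancing moments: F × 7.03 = 1361, giving F = 1361 / 7.03 = 194 N.

F ≈ 194 N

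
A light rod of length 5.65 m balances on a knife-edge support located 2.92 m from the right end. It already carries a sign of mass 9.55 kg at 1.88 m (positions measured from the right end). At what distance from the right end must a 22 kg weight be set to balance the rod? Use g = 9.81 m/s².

x ≈ 3.37 m from the right end

Sum moments about the knife-edge support (at 2.92 m from the right end) (the support reaction has zero arm there).
Sign: 9.55 × 9.81 = 93.69 N down at 1.88 m → arm 1.04 m, τ = 93.69 × 1.04 = 97.44 N·m clockwise.
Net moment of existing loads = 97.44 N·m clockwise.
The weight weighs 22 × 9.81 = 215.8 N and must supply an equal counterclockwise moment, so its lever arm about the knife-edge support is 97.44 / 215.8 = 0.452 m.
That puts it at 2.92 + 0.452 = 3.37 m from the right end.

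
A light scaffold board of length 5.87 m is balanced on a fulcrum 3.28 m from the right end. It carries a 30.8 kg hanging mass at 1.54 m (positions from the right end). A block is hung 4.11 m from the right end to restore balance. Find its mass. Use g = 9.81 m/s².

Choose the fulcrum (at 3.28 m from the right end) as the axis so the support reaction has zero arm there.
Hanging mass: 30.8 × 9.81 = 302.1 N down at 1.54 m → arm 1.74 m, τ = 302.1 × 1.74 = 525.7 N·m clockwise.
Net moment of known loads = 525.7 N·m clockwise.
An unknown mass m at 4.11 m has arm 0.83 m; its moment is m·g·0.83 counterclockwise.
Στ = 0 ⇒ m × 9.81 × 0.83 = 525.7 ⇒ m = 525.7 / (9.81 × 0.83) = 64.6 kg.

m ≈ 64.6 kg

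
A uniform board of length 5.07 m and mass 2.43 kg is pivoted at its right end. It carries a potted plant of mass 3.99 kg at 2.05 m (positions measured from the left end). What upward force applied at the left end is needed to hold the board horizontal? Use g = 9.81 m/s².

Taking torques about the right end:
Beam weight: 2.43 × 9.81 = 23.84 N down at 2.535 m → arm 2.535 m, τ = 23.84 × 2.535 = 60.43 N·m counterclockwise.
Potted plant: 3.99 × 9.81 = 39.14 N down at 2.05 m → arm 3.02 m, τ = 39.14 × 3.02 = 118.2 N·m counterclockwise.
Net moment of the loads = 178.6 N·m counterclockwise.
The upward force F acts at the left end, arm 5.07 m, giving F × 5.07 clockwise.
For rotational equilibrium, F × 5.07 = 178.6, so F = 178.6 / 5.07 = 35.2 N.

F ≈ 35.2 N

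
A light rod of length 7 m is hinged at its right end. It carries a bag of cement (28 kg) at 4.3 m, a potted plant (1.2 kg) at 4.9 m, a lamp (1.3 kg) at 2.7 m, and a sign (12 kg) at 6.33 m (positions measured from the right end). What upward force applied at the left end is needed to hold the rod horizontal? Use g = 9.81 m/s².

Take moments about the right end.
Bag of cement: 28 × 9.81 = 274.7 N down at 4.3 m → arm 4.3 m, τ = 274.7 × 4.3 = 1181 N·m counterclockwise.
Potted plant: 1.2 × 9.81 = 11.77 N down at 4.9 m → arm 4.9 m, τ = 11.77 × 4.9 = 57.67 N·m counterclockwise.
Lamp: 1.3 × 9.81 = 12.75 N down at 2.7 m → arm 2.7 m, τ = 12.75 × 2.7 = 34.43 N·m counterclockwise.
Sign: 12 × 9.81 = 117.7 N down at 6.33 m → arm 6.33 m, τ = 117.7 × 6.33 = 745 N·m counterclockwise.
Net moment of the loads = 2018 N·m counterclockwise.
The upward force F acts at the left end, arm 7 m, giving F × 7 clockwise.
Στ = 0 ⇒ F × 7 = 2018 ⇒ F = 2018 / 7 = 288 N.

F ≈ 288 N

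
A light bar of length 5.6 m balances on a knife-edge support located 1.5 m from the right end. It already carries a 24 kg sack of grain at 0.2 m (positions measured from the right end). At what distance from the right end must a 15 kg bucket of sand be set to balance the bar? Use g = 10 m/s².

Choose the knife-edge support (at 1.5 m from the right end) as the axis so the support reaction has zero arm there.
Sack of grain: 24 × 10 = 240 N down at 0.2 m → arm 1.3 m, τ = 240 × 1.3 = 312 N·m clockwise.
Net moment of existing loads = 312 N·m clockwise.
The bucket of sand weighs 15 × 10 = 150 N and must supply an equal counterclockwise moment, so its lever arm about the knife-edge support is 312 / 150 = 2.08 m.
That puts it at 1.5 + 2.08 = 3.58 m from the right end.

x ≈ 3.58 m from the right end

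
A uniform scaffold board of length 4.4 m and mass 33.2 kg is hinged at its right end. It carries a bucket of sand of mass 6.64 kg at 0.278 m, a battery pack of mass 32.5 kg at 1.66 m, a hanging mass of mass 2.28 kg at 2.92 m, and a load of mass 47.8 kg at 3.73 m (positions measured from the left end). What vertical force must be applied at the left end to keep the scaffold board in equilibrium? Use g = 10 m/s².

F ≈ 511 N

Choose the right end as the axis so the unknown pivot reaction has zero arm there.
Beam weight: 33.2 × 10 = 332 N down at 2.2 m → arm 2.2 m, τ = 332 × 2.2 = 730.4 N·m counterclockwise.
Bucket of sand: 6.64 × 10 = 66.4 N down at 0.278 m → arm 4.122 m, τ = 66.4 × 4.122 = 273.7 N·m counterclockwise.
Battery pack: 32.5 × 10 = 325 N down at 1.66 m → arm 2.74 m, τ = 325 × 2.74 = 890.5 N·m counterclockwise.
Hanging mass: 2.28 × 10 = 22.8 N down at 2.92 m → arm 1.48 m, τ = 22.8 × 1.48 = 33.74 N·m counterclockwise.
Load: 47.8 × 10 = 478 N down at 3.73 m → arm 0.67 m, τ = 478 × 0.67 = 320.3 N·m counterclockwise.
Net moment of the loads = 2249 N·m counterclockwise.
The upward force F acts at the left end, arm 4.4 m, giving F × 4.4 clockwise.
Setting net torque to zero: F × 4.4 = 2249 → F = 2249 / 4.4 = 511 N.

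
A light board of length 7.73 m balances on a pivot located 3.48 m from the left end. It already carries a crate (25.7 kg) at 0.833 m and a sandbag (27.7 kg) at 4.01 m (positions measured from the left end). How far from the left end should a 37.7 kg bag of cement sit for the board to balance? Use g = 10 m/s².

x ≈ 4.9 m from the left end

About the pivot (at 3.48 m from the left end):
Crate: 25.7 × 10 = 257 N down at 0.833 m → arm 2.647 m, τ = 257 × 2.647 = 680.3 N·m counterclockwise.
Sandbag: 27.7 × 10 = 277 N down at 4.01 m → arm 0.53 m, τ = 277 × 0.53 = 146.8 N·m clockwise.
Net moment of existing loads = 533.5 N·m counterclockwise.
The bag of cement weighs 37.7 × 10 = 377 N and must supply an equal clockwise moment, so its lever arm about the pivot is 533.5 / 377 = 1.42 m.
That puts it at 3.48 + 1.42 = 4.9 m from the left end.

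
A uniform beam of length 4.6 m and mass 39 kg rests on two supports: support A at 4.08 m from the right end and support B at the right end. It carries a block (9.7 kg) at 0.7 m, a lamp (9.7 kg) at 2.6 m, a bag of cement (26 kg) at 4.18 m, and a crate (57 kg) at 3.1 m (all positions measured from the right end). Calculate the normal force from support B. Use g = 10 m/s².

R_B ≈ 416 N

About support A:
Beam weight: 39 × 10 = 390 N down at 2.3 m → arm 1.78 m, τ = 390 × 1.78 = 694.2 N·m clockwise.
Block: 9.7 × 10 = 97 N down at 0.7 m → arm 3.38 m, τ = 97 × 3.38 = 327.9 N·m clockwise.
Lamp: 9.7 × 10 = 97 N down at 2.6 m → arm 1.48 m, τ = 97 × 1.48 = 143.6 N·m clockwise.
Bag of cement: 26 × 10 = 260 N down at 4.18 m → arm 0.1 m, τ = 260 × 0.1 = 26 N·m counterclockwise.
Crate: 57 × 10 = 570 N down at 3.1 m → arm 0.98 m, τ = 570 × 0.98 = 558.6 N·m clockwise.
Net load moment about support A = 1698 N·m clockwise.
Reaction R at support B is upward at 0 m, arm 4.08 m → moment R × 4.08 counterclockwise.
Balancing moments: R × 4.08 = 1698, giving R = 416 N.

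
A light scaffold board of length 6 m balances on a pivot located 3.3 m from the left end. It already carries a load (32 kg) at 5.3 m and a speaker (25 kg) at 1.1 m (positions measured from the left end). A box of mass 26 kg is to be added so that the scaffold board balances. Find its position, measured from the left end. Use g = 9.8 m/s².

x ≈ 2.95 m from the left end

Sum moments about the pivot (at 3.3 m from the left end) (the support reaction has zero arm there).
Load: 32 × 9.8 = 313.6 N down at 5.3 m → arm 2 m, τ = 313.6 × 2 = 627.2 N·m clockwise.
Speaker: 25 × 9.8 = 245 N down at 1.1 m → arm 2.2 m, τ = 245 × 2.2 = 539 N·m counterclockwise.
Net moment of existing loads = 88.2 N·m clockwise.
The box weighs 26 × 9.8 = 254.8 N and must supply an equal counterclockwise moment, so its lever arm about the pivot is 88.2 / 254.8 = 0.346 m.
That puts it at 3.3 − 0.346 = 2.95 m from the left end.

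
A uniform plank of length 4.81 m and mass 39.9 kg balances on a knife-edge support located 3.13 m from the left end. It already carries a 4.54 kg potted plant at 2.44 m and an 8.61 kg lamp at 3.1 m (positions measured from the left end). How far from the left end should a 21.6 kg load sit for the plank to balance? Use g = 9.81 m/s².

Taking torques about the knife-edge support (at 3.13 m from the left end):
Beam weight: 39.9 × 9.81 = 391.4 N down at 2.405 m → arm 0.725 m, τ = 391.4 × 0.725 = 283.8 N·m counterclockwise.
Potted plant: 4.54 × 9.81 = 44.54 N down at 2.44 m → arm 0.69 m, τ = 44.54 × 0.69 = 30.73 N·m counterclockwise.
Lamp: 8.61 × 9.81 = 84.46 N down at 3.1 m → arm 0.03 m, τ = 84.46 × 0.03 = 2.534 N·m counterclockwise.
Net moment of existing loads = 317.1 N·m counterclockwise.
The load weighs 21.6 × 9.81 = 211.9 N and must supply an equal clockwise moment, so its lever arm about the knife-edge support is 317.1 / 211.9 = 1.5 m.
That puts it at 3.13 + 1.5 = 4.63 m from the left end.

x ≈ 4.63 m from the left end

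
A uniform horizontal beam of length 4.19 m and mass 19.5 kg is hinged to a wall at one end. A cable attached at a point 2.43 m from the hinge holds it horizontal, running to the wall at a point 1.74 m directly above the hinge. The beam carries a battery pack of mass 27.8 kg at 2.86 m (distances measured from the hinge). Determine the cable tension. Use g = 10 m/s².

About the hinge:
Beam weight: 19.5 × 10 = 195 N down at 2.095 m → arm 2.095 m, τ = 195 × 2.095 = 408.5 N·m clockwise.
Battery pack: 27.8 × 10 = 278 N down at 2.86 m → arm 2.86 m, τ = 278 × 2.86 = 795.1 N·m clockwise.
Total clockwise load moment = 1204 N·m.
The cable tension T acts at 2.43 m; only its component perpendicular to the beam, T sinθ, produces torque. sinθ = h/√(h²+d²) = 1.74/√(1.74²+2.43²) = 0.5822.
For rotational equilibrium, T × 2.43 × 0.5822 = 1204, so T = 1204 / 1.415 = 851 N.

T ≈ 851 N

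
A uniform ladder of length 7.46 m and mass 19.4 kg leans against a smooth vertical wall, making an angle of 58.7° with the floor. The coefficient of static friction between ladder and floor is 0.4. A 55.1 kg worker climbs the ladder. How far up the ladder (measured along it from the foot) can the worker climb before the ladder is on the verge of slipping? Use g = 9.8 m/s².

Choose the foot of the ladder as the axis so the floor normal and friction both act there and drop out.
Ladder weight 19.4×9.8 = 190.1 N acts at 3.73 m along the ladder; its horizontal arm is 3.73·cos58.7° = 1.938 m → τ = 368.4 N·m clockwise.
Worker weight 55.1×9.8 = 540 N at distance d → arm d·cos58.7° → τ = 540·d·0.5195 clockwise.
Wall normal N at the top has arm L sinθ = 6.374 m counterclockwise, so Στ = 0 gives N·6.374 = 368.4 + 280.5·d.
ΣFy = 0 ⇒ N_floor = 730.1 N, so the maximum friction is μ_s·N_floor = 0.4×730.1 = 292 N. ΣFx = 0 ⇒ N_wall = f, so at the slipping point N = 292 N.
Substituting: 292×6.374 = 368.4 + 280.5·d ⇒ d = (1861 − 368.4) / 280.5 = 5.32 m.

d ≈ 5.32 m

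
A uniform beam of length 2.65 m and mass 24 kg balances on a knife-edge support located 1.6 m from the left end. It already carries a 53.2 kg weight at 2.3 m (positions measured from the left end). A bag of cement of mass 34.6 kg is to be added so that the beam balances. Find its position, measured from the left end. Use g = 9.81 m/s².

x ≈ 0.714 m from the left end

Taking torques about the knife-edge support (at 1.6 m from the left end):
Beam weight: 24 × 9.81 = 235.4 N down at 1.325 m → arm 0.275 m, τ = 235.4 × 0.275 = 64.74 N·m counterclockwise.
Weight: 53.2 × 9.81 = 521.9 N down at 2.3 m → arm 0.7 m, τ = 521.9 × 0.7 = 365.3 N·m clockwise.
Net moment of existing loads = 300.6 N·m clockwise.
The bag of cement weighs 34.6 × 9.81 = 339.4 N and must supply an equal counterclockwise moment, so its lever arm about the knife-edge support is 300.6 / 339.4 = 0.886 m.
That puts it at 1.6 − 0.886 = 0.714 m from the left end.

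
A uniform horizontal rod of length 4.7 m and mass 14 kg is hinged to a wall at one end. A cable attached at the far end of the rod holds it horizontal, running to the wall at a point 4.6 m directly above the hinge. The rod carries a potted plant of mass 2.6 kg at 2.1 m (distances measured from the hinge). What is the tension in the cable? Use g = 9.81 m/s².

T ≈ 114 N

Choose the hinge as the axis so the unknown hinge reaction has zero arm there.
Beam weight: 14 × 9.81 = 137.3 N down at 2.35 m → arm 2.35 m, τ = 137.3 × 2.35 = 322.7 N·m clockwise.
Potted plant: 2.6 × 9.81 = 25.51 N down at 2.1 m → arm 2.1 m, τ = 25.51 × 2.1 = 53.57 N·m clockwise.
Total clockwise load moment = 376.3 N·m.
The cable tension T acts at 4.7 m; only its component perpendicular to the rod, T sinθ, produces torque. sinθ = h/√(h²+d²) = 4.6/√(4.6²+4.7²) = 0.6995.
Setting net torque to zero: T × 4.7 × 0.6995 = 376.3 → T = 376.3 / 3.288 = 114 N.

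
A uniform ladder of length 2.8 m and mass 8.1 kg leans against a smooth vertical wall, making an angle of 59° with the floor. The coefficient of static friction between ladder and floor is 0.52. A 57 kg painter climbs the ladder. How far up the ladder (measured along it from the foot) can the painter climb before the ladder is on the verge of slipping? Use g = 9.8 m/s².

About the foot of the ladder:
Ladder weight 8.1×9.8 = 79.38 N acts at 1.4 m along the ladder; its horizontal arm is 1.4·cos59° = 0.7211 m → τ = 57.24 N·m clockwise.
Painter weight 57×9.8 = 558.6 N at distance d → arm d·cos59° → τ = 558.6·d·0.515 clockwise.
Wall normal N at the top has arm L sinθ = 2.4 m counterclockwise, so Στ = 0 gives N·2.4 = 57.24 + 287.7·d.
ΣFy = 0 ⇒ N_floor = 638 N, so the maximum friction is μ_s·N_floor = 0.52×638 = 331.8 N. ΣFx = 0 ⇒ N_wall = f, so at the slipping point N = 331.8 N.
Substituting: 331.8×2.4 = 57.24 + 287.7·d ⇒ d = (796.3 − 57.24) / 287.7 = 2.57 m.

d ≈ 2.57 m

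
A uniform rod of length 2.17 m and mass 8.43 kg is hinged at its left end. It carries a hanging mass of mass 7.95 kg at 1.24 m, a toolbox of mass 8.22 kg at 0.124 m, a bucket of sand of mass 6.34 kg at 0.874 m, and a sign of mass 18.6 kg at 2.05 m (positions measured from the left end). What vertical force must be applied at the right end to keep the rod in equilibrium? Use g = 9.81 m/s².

F ≈ 288 N

Choose the left end as the axis so the unknown pivot reaction has zero arm there.
Beam weight: 8.43 × 9.81 = 82.7 N down at 1.085 m → arm 1.085 m, τ = 82.7 × 1.085 = 89.73 N·m clockwise.
Hanging mass: 7.95 × 9.81 = 77.99 N down at 1.24 m → arm 1.24 m, τ = 77.99 × 1.24 = 96.71 N·m clockwise.
Toolbox: 8.22 × 9.81 = 80.64 N down at 0.124 m → arm 0.124 m, τ = 80.64 × 0.124 = 9.999 N·m clockwise.
Bucket of sand: 6.34 × 9.81 = 62.2 N down at 0.874 m → arm 0.874 m, τ = 62.2 × 0.874 = 54.36 N·m clockwise.
Sign: 18.6 × 9.81 = 182.5 N down at 2.05 m → arm 2.05 m, τ = 182.5 × 2.05 = 374.1 N·m clockwise.
Net moment of the loads = 624.9 N·m clockwise.
The upward force F acts at the right end, arm 2.17 m, giving F × 2.17 counterclockwise.
Balancing moments: F × 2.17 = 624.9, giving F = 624.9 / 2.17 = 288 N.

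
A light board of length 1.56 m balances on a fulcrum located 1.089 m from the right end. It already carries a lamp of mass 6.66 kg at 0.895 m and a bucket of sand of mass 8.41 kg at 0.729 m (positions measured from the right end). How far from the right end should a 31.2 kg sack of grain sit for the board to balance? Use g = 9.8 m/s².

Sum moments about the fulcrum (at 1.089 m from the right end) (the support reaction has zero arm there).
Lamp: 6.66 × 9.8 = 65.27 N down at 0.895 m → arm 0.194 m, τ = 65.27 × 0.194 = 12.66 N·m clockwise.
Bucket of sand: 8.41 × 9.8 = 82.42 N down at 0.729 m → arm 0.36 m, τ = 82.42 × 0.36 = 29.67 N·m clockwise.
Net moment of existing loads = 42.33 N·m clockwise.
The sack of grain weighs 31.2 × 9.8 = 305.8 N and must supply an equal counterclockwise moment, so its lever arm about the fulcrum is 42.33 / 305.8 = 0.138 m.
That puts it at 1.089 + 0.138 = 1.23 m from the right end.

x ≈ 1.23 m from the right end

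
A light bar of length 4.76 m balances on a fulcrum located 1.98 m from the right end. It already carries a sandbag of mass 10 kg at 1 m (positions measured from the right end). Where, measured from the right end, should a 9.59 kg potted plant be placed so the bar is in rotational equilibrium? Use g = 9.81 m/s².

About the fulcrum (at 1.98 m from the right end):
Sandbag: 10 × 9.81 = 98.1 N down at 1 m → arm 0.98 m, τ = 98.1 × 0.98 = 96.14 N·m clockwise.
Net moment of existing loads = 96.14 N·m clockwise.
The potted plant weighs 9.59 × 9.81 = 94.08 N and must supply an equal counterclockwise moment, so its lever arm about the fulcrum is 96.14 / 94.08 = 1.02 m.
That puts it at 1.98 + 1.02 = 3 m from the right end.

x ≈ 3 m from the right end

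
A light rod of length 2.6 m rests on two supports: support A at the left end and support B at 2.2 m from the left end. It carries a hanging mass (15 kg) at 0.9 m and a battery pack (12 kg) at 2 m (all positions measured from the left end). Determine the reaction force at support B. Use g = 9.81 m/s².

Sum moments about support A (its reaction then has zero moment arm).
Hanging mass: 15 × 9.81 = 147.2 N down at 0.9 m → arm 0.9 m, τ = 147.2 × 0.9 = 132.5 N·m clockwise.
Battery pack: 12 × 9.81 = 117.7 N down at 2 m → arm 2 m, τ = 117.7 × 2 = 235.4 N·m clockwise.
Net load moment about support A = 367.9 N·m clockwise.
Reaction R at support B is upward at 2.2 m, arm 2.2 m → moment R × 2.2 counterclockwise.
For rotational equilibrium, R × 2.2 = 367.9, so R = 167 N.

R_B ≈ 167 N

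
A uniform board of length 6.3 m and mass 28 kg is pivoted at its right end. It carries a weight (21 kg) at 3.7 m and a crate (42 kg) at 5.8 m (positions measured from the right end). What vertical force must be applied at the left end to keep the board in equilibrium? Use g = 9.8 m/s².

F ≈ 637 N

Sum moments about the right end (the unknown pivot reaction has zero arm there).
Beam weight: 28 × 9.8 = 274.4 N down at 3.15 m → arm 3.15 m, τ = 274.4 × 3.15 = 864.4 N·m counterclockwise.
Weight: 21 × 9.8 = 205.8 N down at 3.7 m → arm 3.7 m, τ = 205.8 × 3.7 = 761.5 N·m counterclockwise.
Crate: 42 × 9.8 = 411.6 N down at 5.8 m → arm 5.8 m, τ = 411.6 × 5.8 = 2387 N·m counterclockwise.
Net moment of the loads = 4013 N·m counterclockwise.
The upward force F acts at the left end, arm 6.3 m, giving F × 6.3 clockwise.
For rotational equilibrium, F × 6.3 = 4013, so F = 4013 / 6.3 = 637 N.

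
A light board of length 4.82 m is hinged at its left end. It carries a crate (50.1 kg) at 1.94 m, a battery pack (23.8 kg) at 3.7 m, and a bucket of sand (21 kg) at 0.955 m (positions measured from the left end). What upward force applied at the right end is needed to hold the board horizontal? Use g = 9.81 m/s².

Sum moments about the left end (the unknown pivot reaction has zero arm there).
Crate: 50.1 × 9.81 = 491.5 N down at 1.94 m → arm 1.94 m, τ = 491.5 × 1.94 = 953.5 N·m clockwise.
Battery pack: 23.8 × 9.81 = 233.5 N down at 3.7 m → arm 3.7 m, τ = 233.5 × 3.7 = 864 N·m clockwise.
Bucket of sand: 21 × 9.81 = 206 N down at 0.955 m → arm 0.955 m, τ = 206 × 0.955 = 196.7 N·m clockwise.
Net moment of the loads = 2014 N·m clockwise.
The upward force F acts at the right end, arm 4.82 m, giving F × 4.82 counterclockwise.
Στ = 0 ⇒ F × 4.82 = 2014 ⇒ F = 2014 / 4.82 = 418 N.

F ≈ 418 N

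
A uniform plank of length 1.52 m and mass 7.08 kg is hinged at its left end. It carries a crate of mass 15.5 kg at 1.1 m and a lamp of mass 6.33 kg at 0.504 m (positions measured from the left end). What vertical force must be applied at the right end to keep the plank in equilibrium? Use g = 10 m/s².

F ≈ 169 N

Taking torques about the left end:
Beam weight: 7.08 × 10 = 70.8 N down at 0.76 m → arm 0.76 m, τ = 70.8 × 0.76 = 53.81 N·m clockwise.
Crate: 15.5 × 10 = 155 N down at 1.1 m → arm 1.1 m, τ = 155 × 1.1 = 170.5 N·m clockwise.
Lamp: 6.33 × 10 = 63.3 N down at 0.504 m → arm 0.504 m, τ = 63.3 × 0.504 = 31.9 N·m clockwise.
Net moment of the loads = 256.2 N·m clockwise.
The upward force F acts at the right end, arm 1.52 m, giving F × 1.52 counterclockwise.
Balancing moments: F × 1.52 = 256.2, giving F = 256.2 / 1.52 = 169 N.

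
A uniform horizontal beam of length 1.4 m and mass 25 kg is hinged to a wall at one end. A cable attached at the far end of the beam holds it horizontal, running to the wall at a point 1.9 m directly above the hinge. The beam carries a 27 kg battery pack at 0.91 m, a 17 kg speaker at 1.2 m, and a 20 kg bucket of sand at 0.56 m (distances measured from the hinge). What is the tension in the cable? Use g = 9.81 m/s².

Take moments about the hinge.
Beam weight: 25 × 9.81 = 245.2 N down at 0.7 m → arm 0.7 m, τ = 245.2 × 0.7 = 171.6 N·m clockwise.
Battery pack: 27 × 9.81 = 264.9 N down at 0.91 m → arm 0.91 m, τ = 264.9 × 0.91 = 241.1 N·m clockwise.
Speaker: 17 × 9.81 = 166.8 N down at 1.2 m → arm 1.2 m, τ = 166.8 × 1.2 = 200.2 N·m clockwise.
Bucket of sand: 20 × 9.81 = 196.2 N down at 0.56 m → arm 0.56 m, τ = 196.2 × 0.56 = 109.9 N·m clockwise.
Total clockwise load moment = 722.8 N·m.
The cable tension T acts at 1.4 m; only its component perpendicular to the beam, T sinθ, produces torque. sinθ = h/√(h²+d²) = 1.9/√(1.9²+1.4²) = 0.8051.
Setting net torque to zero: T × 1.4 × 0.8051 = 722.8 → T = 722.8 / 1.127 = 641 N.

T ≈ 641 N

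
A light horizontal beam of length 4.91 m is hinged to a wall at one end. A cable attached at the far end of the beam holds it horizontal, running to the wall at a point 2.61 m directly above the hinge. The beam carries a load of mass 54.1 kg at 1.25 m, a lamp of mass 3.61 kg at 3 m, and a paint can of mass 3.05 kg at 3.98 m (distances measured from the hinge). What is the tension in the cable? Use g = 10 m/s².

T ≈ 393 N

About the hinge:
Load: 54.1 × 10 = 541 N down at 1.25 m → arm 1.25 m, τ = 541 × 1.25 = 676.2 N·m clockwise.
Lamp: 3.61 × 10 = 36.1 N down at 3 m → arm 3 m, τ = 36.1 × 3 = 108.3 N·m clockwise.
Paint can: 3.05 × 10 = 30.5 N down at 3.98 m → arm 3.98 m, τ = 30.5 × 3.98 = 121.4 N·m clockwise.
Total clockwise load moment = 905.9 N·m.
The cable tension T acts at 4.91 m; only its component perpendicular to the beam, T sinθ, produces torque. sinθ = h/√(h²+d²) = 2.61/√(2.61²+4.91²) = 0.4694.
Setting net torque to zero: T × 4.91 × 0.4694 = 905.9 → T = 905.9 / 2.305 = 393 N.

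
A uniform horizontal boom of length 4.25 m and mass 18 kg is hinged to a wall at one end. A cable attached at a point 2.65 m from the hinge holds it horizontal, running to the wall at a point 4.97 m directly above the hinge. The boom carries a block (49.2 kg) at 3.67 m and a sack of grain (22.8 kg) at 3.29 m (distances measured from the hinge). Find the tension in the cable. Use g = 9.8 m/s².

T ≈ 1230 N

Take moments about the hinge.
Beam weight: 18 × 9.8 = 176.4 N down at 2.125 m → arm 2.125 m, τ = 176.4 × 2.125 = 374.9 N·m clockwise.
Block: 49.2 × 9.8 = 482.2 N down at 3.67 m → arm 3.67 m, τ = 482.2 × 3.67 = 1770 N·m clockwise.
Sack of grain: 22.8 × 9.8 = 223.4 N down at 3.29 m → arm 3.29 m, τ = 223.4 × 3.29 = 735 N·m clockwise.
Total clockwise load moment = 2880 N·m.
The cable tension T acts at 2.65 m; only its component perpendicular to the boom, T sinθ, produces torque. sinθ = h/√(h²+d²) = 4.97/√(4.97²+2.65²) = 0.8824.
Στ = 0 ⇒ T × 2.65 × 0.8824 = 2880 ⇒ T = 2880 / 2.338 = 1230 N.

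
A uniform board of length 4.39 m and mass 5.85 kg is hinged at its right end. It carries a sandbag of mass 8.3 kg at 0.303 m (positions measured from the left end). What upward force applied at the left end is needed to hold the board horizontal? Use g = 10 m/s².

F ≈ 107 N

Choose the right end as the axis so the unknown pivot reaction has zero arm there.
Beam weight: 5.85 × 10 = 58.5 N down at 2.195 m → arm 2.195 m, τ = 58.5 × 2.195 = 128.4 N·m counterclockwise.
Sandbag: 8.3 × 10 = 83 N down at 0.303 m → arm 4.087 m, τ = 83 × 4.087 = 339.2 N·m counterclockwise.
Net moment of the loads = 467.6 N·m counterclockwise.
The upward force F acts at the left end, arm 4.39 m, giving F × 4.39 clockwise.
For rotational equilibrium, F × 4.39 = 467.6, so F = 467.6 / 4.39 = 107 N.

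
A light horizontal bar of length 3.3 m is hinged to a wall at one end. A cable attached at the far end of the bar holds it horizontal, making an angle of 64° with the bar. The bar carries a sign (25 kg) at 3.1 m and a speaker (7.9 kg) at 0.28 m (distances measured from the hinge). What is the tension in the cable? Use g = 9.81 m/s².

T ≈ 264 N

Take moments about the hinge.
Sign: 25 × 9.81 = 245.2 N down at 3.1 m → arm 3.1 m, τ = 245.2 × 3.1 = 760.1 N·m clockwise.
Speaker: 7.9 × 9.81 = 77.5 N down at 0.28 m → arm 0.28 m, τ = 77.5 × 0.28 = 21.7 N·m clockwise.
Total clockwise load moment = 781.8 N·m.
The cable tension T acts at 3.3 m; only its component perpendicular to the bar, T sinθ, produces torque. sin 64° = 0.8988.
Στ = 0 ⇒ T × 3.3 × 0.8988 = 781.8 ⇒ T = 781.8 / 2.966 = 264 N.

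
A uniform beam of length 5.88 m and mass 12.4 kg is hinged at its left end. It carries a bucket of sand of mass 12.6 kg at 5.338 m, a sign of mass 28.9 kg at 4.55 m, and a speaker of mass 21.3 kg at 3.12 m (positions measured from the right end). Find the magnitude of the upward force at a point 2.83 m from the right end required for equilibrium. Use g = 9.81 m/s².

F ≈ 452 N

Sum moments about the left end (the unknown pivot reaction has zero arm there).
Beam weight: 12.4 × 9.81 = 121.6 N down at 2.94 m → arm 2.94 m, τ = 121.6 × 2.94 = 357.5 N·m clockwise.
Bucket of sand: 12.6 × 9.81 = 123.6 N down at 5.338 m → arm 0.542 m, τ = 123.6 × 0.542 = 66.99 N·m clockwise.
Sign: 28.9 × 9.81 = 283.5 N down at 4.55 m → arm 1.33 m, τ = 283.5 × 1.33 = 377.1 N·m clockwise.
Speaker: 21.3 × 9.81 = 209 N down at 3.12 m → arm 2.76 m, τ = 209 × 2.76 = 576.8 N·m clockwise.
Net moment of the loads = 1378 N·m clockwise.
The upward force F acts at a point 2.83 m from the right end, arm 3.05 m, giving F × 3.05 counterclockwise.
Balancing moments: F × 3.05 = 1378, giving F = 1378 / 3.05 = 452 N.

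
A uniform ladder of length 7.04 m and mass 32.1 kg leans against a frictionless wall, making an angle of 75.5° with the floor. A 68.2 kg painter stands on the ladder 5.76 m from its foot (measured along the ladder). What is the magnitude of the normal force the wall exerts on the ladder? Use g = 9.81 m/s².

N_wall ≈ 182 N

Sum moments about the foot of the ladder (the floor normal and friction both act there and drop out).
Ladder weight 32.1×9.81 = 314.9 N acts at 3.52 m along the ladder; its horizontal arm is 3.52·cos75.5° = 0.8813 m → τ = 277.5 N·m clockwise.
Painter: 68.2×9.81 = 669 N at 5.76 m → arm 1.442 m → τ = 964.7 N·m clockwise.
Wall normal N acts horizontally at the top; its moment arm is the height L sinθ = 7.04·sin75.5° = 6.816 m, counterclockwise.
For rotational equilibrium, N × 6.816 = 1242, so N = 182 N.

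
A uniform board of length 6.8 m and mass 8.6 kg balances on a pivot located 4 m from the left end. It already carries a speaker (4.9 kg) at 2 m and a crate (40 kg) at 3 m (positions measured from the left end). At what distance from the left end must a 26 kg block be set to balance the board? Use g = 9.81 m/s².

x ≈ 6.11 m from the left end

Choose the pivot (at 4 m from the left end) as the axis so the support reaction has zero arm there.
Beam weight: 8.6 × 9.81 = 84.37 N down at 3.4 m → arm 0.6 m, τ = 84.37 × 0.6 = 50.62 N·m counterclockwise.
Speaker: 4.9 × 9.81 = 48.07 N down at 2 m → arm 2 m, τ = 48.07 × 2 = 96.14 N·m counterclockwise.
Crate: 40 × 9.81 = 392.4 N down at 3 m → arm 1 m, τ = 392.4 × 1 = 392.4 N·m counterclockwise.
Net moment of existing loads = 539.2 N·m counterclockwise.
The block weighs 26 × 9.81 = 255.1 N and must supply an equal clockwise moment, so its lever arm about the pivot is 539.2 / 255.1 = 2.11 m.
That puts it at 4 + 2.11 = 6.11 m from the left end.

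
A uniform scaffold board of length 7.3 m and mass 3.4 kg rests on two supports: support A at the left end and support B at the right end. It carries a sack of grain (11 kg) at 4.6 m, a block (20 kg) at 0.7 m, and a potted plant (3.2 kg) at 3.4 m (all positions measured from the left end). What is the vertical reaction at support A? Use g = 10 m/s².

Sum moments about support B (its reaction then has zero moment arm).
Beam weight: 3.4 × 10 = 34 N down at 3.65 m → arm 3.65 m, τ = 34 × 3.65 = 124.1 N·m counterclockwise.
Sack of grain: 11 × 10 = 110 N down at 4.6 m → arm 2.7 m, τ = 110 × 2.7 = 297 N·m counterclockwise.
Block: 20 × 10 = 200 N down at 0.7 m → arm 6.6 m, τ = 200 × 6.6 = 1320 N·m counterclockwise.
Potted plant: 3.2 × 10 = 32 N down at 3.4 m → arm 3.9 m, τ = 32 × 3.9 = 124.8 N·m counterclockwise.
Net load moment about support B = 1866 N·m counterclockwise.
Reaction R at support A is upward at 0 m, arm 7.3 m → moment R × 7.3 clockwise.
Setting net torque to zero: R × 7.3 = 1866 → R = 256 N.

R_A ≈ 256 N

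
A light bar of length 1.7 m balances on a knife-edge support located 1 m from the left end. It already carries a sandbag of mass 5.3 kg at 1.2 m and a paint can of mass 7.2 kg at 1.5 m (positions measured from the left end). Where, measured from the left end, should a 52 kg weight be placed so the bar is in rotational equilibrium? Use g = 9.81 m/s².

x ≈ 0.91 m from the left end

Taking torques about the knife-edge support (at 1 m from the left end):
Sandbag: 5.3 × 9.81 = 51.99 N down at 1.2 m → arm 0.2 m, τ = 51.99 × 0.2 = 10.4 N·m clockwise.
Paint can: 7.2 × 9.81 = 70.63 N down at 1.5 m → arm 0.5 m, τ = 70.63 × 0.5 = 35.31 N·m clockwise.
Net moment of existing loads = 45.71 N·m clockwise.
The weight weighs 52 × 9.81 = 510.1 N and must supply an equal counterclockwise moment, so its lever arm about the knife-edge support is 45.71 / 510.1 = 0.0896 m.
That puts it at 1 − 0.0896 = 0.91 m from the left end.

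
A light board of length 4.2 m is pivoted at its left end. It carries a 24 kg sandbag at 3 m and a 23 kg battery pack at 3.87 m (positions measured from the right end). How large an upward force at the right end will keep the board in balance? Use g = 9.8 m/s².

F ≈ 84.9 N

Take moments about the left end.
Sandbag: 24 × 9.8 = 235.2 N down at 3 m → arm 1.2 m, τ = 235.2 × 1.2 = 282.2 N·m clockwise.
Battery pack: 23 × 9.8 = 225.4 N down at 3.87 m → arm 0.33 m, τ = 225.4 × 0.33 = 74.38 N·m clockwise.
Net moment of the loads = 356.6 N·m clockwise.
The upward force F acts at the right end, arm 4.2 m, giving F × 4.2 counterclockwise.
Στ = 0 ⇒ F × 4.2 = 356.6 ⇒ F = 356.6 / 4.2 = 84.9 N.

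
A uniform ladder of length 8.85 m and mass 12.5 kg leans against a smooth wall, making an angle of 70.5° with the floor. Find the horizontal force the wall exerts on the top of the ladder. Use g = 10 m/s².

N_wall ≈ 22.1 N

Take moments about the foot of the ladder.
Ladder weight 12.5×10 = 125 N acts at 4.425 m along the ladder; its horizontal arm is 4.425·cos70.5° = 1.477 m → τ = 184.6 N·m clockwise.
Wall normal N acts horizontally at the top; its moment arm is the height L sinθ = 8.85·sin70.5° = 8.342 m, counterclockwise.
Setting net torque to zero: N × 8.342 = 184.6 → N = 22.1 N.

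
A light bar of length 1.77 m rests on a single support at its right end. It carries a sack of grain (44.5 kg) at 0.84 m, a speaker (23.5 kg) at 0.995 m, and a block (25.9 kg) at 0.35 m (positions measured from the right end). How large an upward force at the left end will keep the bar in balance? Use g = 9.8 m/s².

About the right end:
Sack of grain: 44.5 × 9.8 = 436.1 N down at 0.84 m → arm 0.84 m, τ = 436.1 × 0.84 = 366.3 N·m counterclockwise.
Speaker: 23.5 × 9.8 = 230.3 N down at 0.995 m → arm 0.995 m, τ = 230.3 × 0.995 = 229.1 N·m counterclockwise.
Block: 25.9 × 9.8 = 253.8 N down at 0.35 m → arm 0.35 m, τ = 253.8 × 0.35 = 88.83 N·m counterclockwise.
Net moment of the loads = 684.2 N·m counterclockwise.
The upward force F acts at the left end, arm 1.77 m, giving F × 1.77 clockwise.
Balancing moments: F × 1.77 = 684.2, giving F = 684.2 / 1.77 = 387 N.

F ≈ 387 N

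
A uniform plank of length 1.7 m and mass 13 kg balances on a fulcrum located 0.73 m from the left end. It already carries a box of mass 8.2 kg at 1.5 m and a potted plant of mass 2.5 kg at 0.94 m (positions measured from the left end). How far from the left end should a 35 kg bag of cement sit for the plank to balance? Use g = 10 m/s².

x ≈ 0.49 m from the left end

Taking torques about the fulcrum (at 0.73 m from the left end):
Beam weight: 13 × 10 = 130 N down at 0.85 m → arm 0.12 m, τ = 130 × 0.12 = 15.6 N·m clockwise.
Box: 8.2 × 10 = 82 N down at 1.5 m → arm 0.77 m, τ = 82 × 0.77 = 63.14 N·m clockwise.
Potted plant: 2.5 × 10 = 25 N down at 0.94 m → arm 0.21 m, τ = 25 × 0.21 = 5.25 N·m clockwise.
Net moment of existing loads = 83.99 N·m clockwise.
The bag of cement weighs 35 × 10 = 350 N and must supply an equal counterclockwise moment, so its lever arm about the fulcrum is 83.99 / 350 = 0.24 m.
That puts it at 0.73 − 0.24 = 0.49 m from the left end.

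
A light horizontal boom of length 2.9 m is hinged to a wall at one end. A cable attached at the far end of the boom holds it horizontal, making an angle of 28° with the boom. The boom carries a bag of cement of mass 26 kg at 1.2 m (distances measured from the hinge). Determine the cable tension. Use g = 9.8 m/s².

T ≈ 225 N

Take moments about the hinge.
Bag of cement: 26 × 9.8 = 254.8 N down at 1.2 m → arm 1.2 m, τ = 254.8 × 1.2 = 305.8 N·m clockwise.
Total clockwise load moment = 305.8 N·m.
The cable tension T acts at 2.9 m; only its component perpendicular to the boom, T sinθ, produces torque. sin 28° = 0.4695.
Setting net torque to zero: T × 2.9 × 0.4695 = 305.8 → T = 305.8 / 1.362 = 225 N.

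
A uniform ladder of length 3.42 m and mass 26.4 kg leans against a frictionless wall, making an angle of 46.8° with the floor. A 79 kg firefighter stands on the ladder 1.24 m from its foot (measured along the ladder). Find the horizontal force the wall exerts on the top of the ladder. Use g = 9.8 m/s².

Taking torques about the foot of the ladder:
Ladder weight 26.4×9.8 = 258.7 N acts at 1.71 m along the ladder; its horizontal arm is 1.71·cos46.8° = 1.171 m → τ = 302.9 N·m clockwise.
Firefighter: 79×9.8 = 774.2 N at 1.24 m → arm 0.8488 m → τ = 657.1 N·m clockwise.
Wall normal N acts horizontally at the top; its moment arm is the height L sinθ = 3.42·sin46.8° = 2.493 m, counterclockwise.
Setting net torque to zero: N × 2.493 = 960 → N = 385 N.

N_wall ≈ 385 N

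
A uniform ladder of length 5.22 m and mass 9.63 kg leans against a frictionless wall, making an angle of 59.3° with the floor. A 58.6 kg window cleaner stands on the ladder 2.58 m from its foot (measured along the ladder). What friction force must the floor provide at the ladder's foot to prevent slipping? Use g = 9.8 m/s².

f ≈ 197 N

Choose the foot of the ladder as the axis so the floor normal and friction both act there and drop out.
Ladder weight 9.63×9.8 = 94.37 N acts at 2.61 m along the ladder; its horizontal arm is 2.61·cos59.3° = 1.333 m → τ = 125.8 N·m clockwise.
Window cleaner: 58.6×9.8 = 574.3 N at 2.58 m → arm 1.317 m → τ = 756.4 N·m clockwise.
Wall normal N acts horizontally at the top; its moment arm is the height L sinθ = 5.22·sin59.3° = 4.488 m, counterclockwise.
For rotational equilibrium, N × 4.488 = 882.2, so N = 197 N.
ΣFx = 0: friction at the foot balances the wall's push, so f = N_wall = 197 N.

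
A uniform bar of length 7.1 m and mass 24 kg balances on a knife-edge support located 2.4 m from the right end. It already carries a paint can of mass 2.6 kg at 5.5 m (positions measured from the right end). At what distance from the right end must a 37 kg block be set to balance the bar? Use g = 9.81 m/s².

x ≈ 1.44 m from the right end

About the knife-edge support (at 2.4 m from the right end):
Beam weight: 24 × 9.81 = 235.4 N down at 3.55 m → arm 1.15 m, τ = 235.4 × 1.15 = 270.7 N·m counterclockwise.
Paint can: 2.6 × 9.81 = 25.51 N down at 5.5 m → arm 3.1 m, τ = 25.51 × 3.1 = 79.08 N·m counterclockwise.
Net moment of existing loads = 349.8 N·m counterclockwise.
The block weighs 37 × 9.81 = 363 N and must supply an equal clockwise moment, so its lever arm about the knife-edge support is 349.8 / 363 = 0.964 m.
That puts it at 2.4 − 0.964 = 1.44 m from the right end.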